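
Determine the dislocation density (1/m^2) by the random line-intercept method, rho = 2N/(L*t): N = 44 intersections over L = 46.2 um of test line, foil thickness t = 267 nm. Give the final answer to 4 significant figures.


rho = 2N / (L * t)
L = 46.2 um = 4.62e-05 m, t = 267 nm = 2.67e-07 m
rho = 2 * 44 / (4.62e-05 * 2.67e-07)
rho = 7.134e+12 1/m^2


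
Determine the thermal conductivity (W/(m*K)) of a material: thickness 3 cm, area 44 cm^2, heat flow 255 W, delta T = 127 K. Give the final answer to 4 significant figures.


k = Q*L / (A*dT)
L = 0.03 m, A = 4.4e-03 m^2
k = 255 * 0.03 / (4.4e-03 * 127)
k = 13.69 W/(m*K)


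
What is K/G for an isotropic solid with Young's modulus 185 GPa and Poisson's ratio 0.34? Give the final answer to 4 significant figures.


G = E / (2*(1+nu))
G = 185 / (2*(1+0.34)) = 69.0299 GPa
K = E / (3*(1-2*nu))
K = 185 / (3*(1-2*0.34)) = 192.708 GPa
K/G = 192.708 / 69.0299 = 2.792


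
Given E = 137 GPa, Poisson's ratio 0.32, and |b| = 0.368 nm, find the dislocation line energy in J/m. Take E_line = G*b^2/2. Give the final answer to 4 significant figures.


Step 1: G = E / (2*(1+nu))
G = 137 / (2*(1+0.32)) = 51.8939 GPa = 5.18939e+10 Pa
Step 2: E_line = G*b^2/2
b = 0.368 nm = 3.68e-10 m
E_line = 0.5 * 5.18939e+10 * (3.68e-10)^2 = 3.514e-09 J/m


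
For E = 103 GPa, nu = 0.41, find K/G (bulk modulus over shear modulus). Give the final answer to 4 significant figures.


G = E / (2*(1+nu))
G = 103 / (2*(1+0.41)) = 36.5248 GPa
K = E / (3*(1-2*nu))
K = 103 / (3*(1-2*0.41)) = 190.741 GPa
K/G = 190.741 / 36.5248 = 5.222


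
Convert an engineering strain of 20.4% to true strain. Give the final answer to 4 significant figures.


epsilon_true = ln(1 + epsilon_eng)
epsilon_true = ln(1 + 0.204)
epsilon_true = 0.1856


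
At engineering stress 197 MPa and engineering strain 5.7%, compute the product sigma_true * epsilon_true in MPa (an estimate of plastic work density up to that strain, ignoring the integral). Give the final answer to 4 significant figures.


sigma_true = sigma_eng * (1 + epsilon_eng)
sigma_true = 197 * (1 + 0.057) = 208.229 MPa
epsilon_true = ln(1 + epsilon_eng)
epsilon_true = ln(1 + 0.057) = 0.0554347
sigma_true * epsilon_true = 208.229 * 0.0554347 = 11.54 MPa


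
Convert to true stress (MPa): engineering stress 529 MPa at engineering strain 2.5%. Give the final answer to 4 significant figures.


sigma_true = sigma_eng * (1 + epsilon_eng)
sigma_true = 529 * (1 + 0.025)
sigma_true = 542.2 MPa


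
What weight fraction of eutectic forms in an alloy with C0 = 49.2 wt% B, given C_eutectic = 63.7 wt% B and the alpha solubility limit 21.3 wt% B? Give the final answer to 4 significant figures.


f_primary = (C_e - C0) / (C_e - C_alpha_max)
f_primary = (63.7 - 49.2) / (63.7 - 21.3)
f_primary = 0.341981
f_eutectic = 1 - 0.341981 = 0.658


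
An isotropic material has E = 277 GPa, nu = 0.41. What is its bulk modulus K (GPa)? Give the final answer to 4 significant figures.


K = E / (3*(1-2*nu))
K = 277 / (3*(1-2*0.41))
K = 513 GPa


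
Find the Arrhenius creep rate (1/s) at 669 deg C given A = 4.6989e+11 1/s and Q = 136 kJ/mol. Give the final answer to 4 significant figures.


rate = A * exp(-Q / (R*T))
T = 669 + 273.15 = 942.15 K
rate = 4.6989e+11 * exp(-136e3 / (8.314 * 942.15))
rate = 13540 1/s


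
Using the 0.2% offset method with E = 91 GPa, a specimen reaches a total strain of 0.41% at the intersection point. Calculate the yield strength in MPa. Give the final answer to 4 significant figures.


Offset strain = 0.002
Elastic strain at yield = total_strain - offset = 4.1e-03 - 0.002 = 2.1e-03
sigma_y = E * elastic_strain = 91000 * 2.1e-03
sigma_y = 191.1 MPa


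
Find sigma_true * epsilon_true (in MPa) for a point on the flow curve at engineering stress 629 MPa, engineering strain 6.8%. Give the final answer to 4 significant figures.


sigma_true = sigma_eng * (1 + epsilon_eng)
sigma_true = 629 * (1 + 0.068) = 671.772 MPa
epsilon_true = ln(1 + epsilon_eng)
epsilon_true = ln(1 + 0.068) = 0.0657877
sigma_true * epsilon_true = 671.772 * 0.0657877 = 44.19 MPa


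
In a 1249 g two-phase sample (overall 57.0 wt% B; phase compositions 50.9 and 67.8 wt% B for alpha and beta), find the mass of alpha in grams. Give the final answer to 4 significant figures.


f_alpha = (C_beta - C0) / (C_beta - C_alpha)
f_alpha = (67.8 - 57.0) / (67.8 - 50.9) = 0.639053
m_alpha = f_alpha * m_total = 0.639053 * 1249 = 798.2 g


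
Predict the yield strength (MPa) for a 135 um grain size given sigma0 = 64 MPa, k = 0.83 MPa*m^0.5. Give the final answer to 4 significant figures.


sigma_y = sigma0 + k / sqrt(d)
d = 135 um = 1.35e-04 m
sigma_y = 64 + 0.83 / sqrt(1.35e-04)
sigma_y = 135.4 MPa


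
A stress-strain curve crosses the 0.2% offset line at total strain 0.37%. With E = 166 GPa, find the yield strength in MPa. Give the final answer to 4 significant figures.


Offset strain = 0.002
Elastic strain at yield = total_strain - offset = 3.7e-03 - 0.002 = 1.7e-03
sigma_y = E * elastic_strain = 166000 * 1.7e-03
sigma_y = 282.2 MPa


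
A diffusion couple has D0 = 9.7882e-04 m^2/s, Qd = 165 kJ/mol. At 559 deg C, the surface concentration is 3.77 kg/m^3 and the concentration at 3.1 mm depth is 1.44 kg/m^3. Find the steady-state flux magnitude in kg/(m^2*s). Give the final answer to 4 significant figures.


Step 1: D = D0 * exp(-Qd/(R*T))
T = 559 + 273.15 = 832.15 K
D = 9.7882e-04 * exp(-165e3 / (8.314 * 832.15)) = 4.29698e-14 m^2/s
Step 2: J = D * (C1 - C2) / dx
J = 4.29698e-14 * (3.77 - 1.44) / 3.1e-03
J = 3.23e-11 kg/(m^2*s)


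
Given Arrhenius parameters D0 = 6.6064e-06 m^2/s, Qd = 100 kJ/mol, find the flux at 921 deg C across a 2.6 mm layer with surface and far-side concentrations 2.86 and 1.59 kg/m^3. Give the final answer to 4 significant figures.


Step 1: D = D0 * exp(-Qd/(R*T))
T = 921 + 273.15 = 1194.15 K
D = 6.6064e-06 * exp(-100e3 / (8.314 * 1194.15)) = 2.78995e-10 m^2/s
Step 2: J = D * (C1 - C2) / dx
J = 2.78995e-10 * (2.86 - 1.59) / 2.6e-03
J = 1.363e-07 kg/(m^2*s)


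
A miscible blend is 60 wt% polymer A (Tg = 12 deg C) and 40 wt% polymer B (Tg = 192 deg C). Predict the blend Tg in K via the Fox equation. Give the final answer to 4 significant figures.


1/Tg = w1/Tg1 + w2/Tg2 (in Kelvin)
Tg1 = 285.15 K, Tg2 = 465.15 K
1/Tg = 0.6/285.15 + 0.4/465.15
Tg = 337.4 K


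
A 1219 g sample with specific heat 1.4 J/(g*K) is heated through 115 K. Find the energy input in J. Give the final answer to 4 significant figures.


Q = m * cp * dT
Q = 1219 * 1.4 * 115
Q = 196300 J


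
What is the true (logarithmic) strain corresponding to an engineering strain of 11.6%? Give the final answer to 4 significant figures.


epsilon_true = ln(1 + epsilon_eng)
epsilon_true = ln(1 + 0.116)
epsilon_true = 0.1098


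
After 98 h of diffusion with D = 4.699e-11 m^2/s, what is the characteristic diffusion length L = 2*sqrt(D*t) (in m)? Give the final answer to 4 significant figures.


t = 98 hr = 352800 s
Diffusion length = 2*sqrt(D*t)
= 2*sqrt(4.699e-11 * 352800)
= 8.143e-03 m


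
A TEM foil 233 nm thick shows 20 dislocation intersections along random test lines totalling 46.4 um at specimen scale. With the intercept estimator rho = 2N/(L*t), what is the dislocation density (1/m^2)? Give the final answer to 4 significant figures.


rho = 2N / (L * t)
L = 46.4 um = 4.64e-05 m, t = 233 nm = 2.33e-07 m
rho = 2 * 20 / (4.64e-05 * 2.33e-07)
rho = 3.7e+12 1/m^2


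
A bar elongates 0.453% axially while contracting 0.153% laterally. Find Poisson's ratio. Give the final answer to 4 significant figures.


nu = -epsilon_lat / epsilon_axial
Lateral strain is contraction (negative), so using magnitudes:
nu = 0.153 / 0.453
nu = 0.3377


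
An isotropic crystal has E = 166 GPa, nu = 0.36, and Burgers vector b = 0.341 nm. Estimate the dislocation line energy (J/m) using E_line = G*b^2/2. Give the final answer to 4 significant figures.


Step 1: G = E / (2*(1+nu))
G = 166 / (2*(1+0.36)) = 61.0294 GPa = 6.10294e+10 Pa
Step 2: E_line = G*b^2/2
b = 0.341 nm = 3.41e-10 m
E_line = 0.5 * 6.10294e+10 * (3.41e-10)^2 = 3.548e-09 J/m


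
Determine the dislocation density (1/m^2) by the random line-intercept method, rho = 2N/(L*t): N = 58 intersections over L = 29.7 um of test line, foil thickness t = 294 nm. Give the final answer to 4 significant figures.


rho = 2N / (L * t)
L = 29.7 um = 2.97e-05 m, t = 294 nm = 2.94e-07 m
rho = 2 * 58 / (2.97e-05 * 2.94e-07)
rho = 1.328e+13 1/m^2


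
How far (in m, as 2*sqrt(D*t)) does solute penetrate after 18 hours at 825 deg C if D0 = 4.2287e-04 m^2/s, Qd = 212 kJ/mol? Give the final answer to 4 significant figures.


Step 1: D = D0 * exp(-Qd/(R*T))
T = 1098.15 K
D = 4.2287e-04 * exp(-212e3 / (8.314 * 1098.15)) = 3.48212e-14 m^2/s
Step 2: L = 2*sqrt(D*t)
t = 18 h = 64800 s
L = 2*sqrt(3.48212e-14 * 64800) = 9.5e-05 m


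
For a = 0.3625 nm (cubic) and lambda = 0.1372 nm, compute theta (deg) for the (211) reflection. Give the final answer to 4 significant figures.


d = a / sqrt(h^2+k^2+l^2)
d = 0.3625 / sqrt(6) = 0.14799 nm
lambda = 2*d*sin(theta)  =>  sin(theta) = lambda / (2*d)
sin(theta) = 0.1372 / (2 * 0.14799) = 0.463545
theta = 27.62 deg


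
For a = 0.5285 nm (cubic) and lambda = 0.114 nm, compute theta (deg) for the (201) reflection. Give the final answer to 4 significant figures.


d = a / sqrt(h^2+k^2+l^2)
d = 0.5285 / sqrt(5) = 0.236352 nm
lambda = 2*d*sin(theta)  =>  sin(theta) = lambda / (2*d)
sin(theta) = 0.114 / (2 * 0.236352) = 0.241165
theta = 13.96 deg


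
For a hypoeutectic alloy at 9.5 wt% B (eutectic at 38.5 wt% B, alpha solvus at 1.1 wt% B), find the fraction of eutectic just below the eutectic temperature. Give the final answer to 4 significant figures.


f_primary = (C_e - C0) / (C_e - C_alpha_max)
f_primary = (38.5 - 9.5) / (38.5 - 1.1)
f_primary = 0.775401
f_eutectic = 1 - 0.775401 = 0.2246


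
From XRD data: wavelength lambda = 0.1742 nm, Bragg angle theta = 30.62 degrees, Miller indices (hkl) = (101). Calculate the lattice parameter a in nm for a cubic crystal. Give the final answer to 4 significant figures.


d = lambda / (2*sin(theta))
d = 0.1742 / (2*sin(30.62 deg))
d = 0.171005 nm
a = d * sqrt(h^2+k^2+l^2) = 0.171005 * sqrt(2)
a = 0.2418 nm


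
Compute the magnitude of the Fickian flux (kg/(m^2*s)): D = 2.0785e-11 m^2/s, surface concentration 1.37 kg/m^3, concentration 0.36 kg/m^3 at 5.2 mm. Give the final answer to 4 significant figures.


J = -D * (dC/dx) = D * (C1 - C2) / dx
J = 2.0785e-11 * (1.37 - 0.36) / 5.2e-03
J = 4.037e-09 kg/(m^2*s)


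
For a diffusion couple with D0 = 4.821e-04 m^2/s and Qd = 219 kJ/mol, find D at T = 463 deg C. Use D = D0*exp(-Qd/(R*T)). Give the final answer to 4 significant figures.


D = D0 * exp(-Qd / (R*T))
T = 736.15 K
D = 4.821e-04 * exp(-219e3 / (8.314 * 736.15))
D = 1.39e-19 m^2/s


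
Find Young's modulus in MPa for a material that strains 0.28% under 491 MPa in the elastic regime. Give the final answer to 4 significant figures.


E = sigma / epsilon
epsilon = 0.28% = 2.8e-03
E = 491 / 2.8e-03
E = 175400 MPa


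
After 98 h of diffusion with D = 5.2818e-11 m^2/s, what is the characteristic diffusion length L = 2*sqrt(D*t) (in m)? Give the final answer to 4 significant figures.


t = 98 hr = 352800 s
Diffusion length = 2*sqrt(D*t)
= 2*sqrt(5.2818e-11 * 352800)
= 8.633e-03 m


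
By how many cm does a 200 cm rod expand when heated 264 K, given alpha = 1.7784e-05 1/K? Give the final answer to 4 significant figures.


dL = L0 * alpha * dT
dL = 200 * 1.7784e-05 * 264
dL = 0.939 cm


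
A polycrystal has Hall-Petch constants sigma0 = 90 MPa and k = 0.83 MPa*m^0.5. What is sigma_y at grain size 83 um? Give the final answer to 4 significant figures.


sigma_y = sigma0 + k / sqrt(d)
d = 83 um = 8.3e-05 m
sigma_y = 90 + 0.83 / sqrt(8.3e-05)
sigma_y = 181.1 MPa


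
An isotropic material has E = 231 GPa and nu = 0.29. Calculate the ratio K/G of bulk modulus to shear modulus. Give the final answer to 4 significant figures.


G = E / (2*(1+nu))
G = 231 / (2*(1+0.29)) = 89.5349 GPa
K = E / (3*(1-2*nu))
K = 231 / (3*(1-2*0.29)) = 183.333 GPa
K/G = 183.333 / 89.5349 = 2.048


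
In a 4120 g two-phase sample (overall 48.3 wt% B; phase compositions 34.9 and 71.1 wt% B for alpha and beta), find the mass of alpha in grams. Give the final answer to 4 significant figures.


f_alpha = (C_beta - C0) / (C_beta - C_alpha)
f_alpha = (71.1 - 48.3) / (71.1 - 34.9) = 0.629834
m_alpha = f_alpha * m_total = 0.629834 * 4120 = 2595 g


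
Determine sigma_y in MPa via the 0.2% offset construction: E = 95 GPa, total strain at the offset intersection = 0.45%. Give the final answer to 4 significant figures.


Offset strain = 0.002
Elastic strain at yield = total_strain - offset = 4.5e-03 - 0.002 = 2.5e-03
sigma_y = E * elastic_strain = 95000 * 2.5e-03
sigma_y = 237.5 MPa


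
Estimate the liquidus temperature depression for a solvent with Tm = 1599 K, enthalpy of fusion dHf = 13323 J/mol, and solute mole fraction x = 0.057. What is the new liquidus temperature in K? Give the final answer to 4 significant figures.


dT = R*Tm^2*x / dHf
dT = 8.314 * 1599^2 * 0.057 / 13323
dT = 90.9452 K
T_new = 1599 - 90.9452 = 1508 K


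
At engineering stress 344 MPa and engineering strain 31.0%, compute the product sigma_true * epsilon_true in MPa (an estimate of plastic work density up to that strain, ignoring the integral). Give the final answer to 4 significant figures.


sigma_true = sigma_eng * (1 + epsilon_eng)
sigma_true = 344 * (1 + 0.31) = 450.64 MPa
epsilon_true = ln(1 + epsilon_eng)
epsilon_true = ln(1 + 0.31) = 0.270027
sigma_true * epsilon_true = 450.64 * 0.270027 = 121.7 MPa


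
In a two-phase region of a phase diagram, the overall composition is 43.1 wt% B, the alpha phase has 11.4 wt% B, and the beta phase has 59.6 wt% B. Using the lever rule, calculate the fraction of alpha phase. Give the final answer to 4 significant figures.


f_alpha = (C_beta - C0) / (C_beta - C_alpha)
f_alpha = (59.6 - 43.1) / (59.6 - 11.4)
f_alpha = 0.3423


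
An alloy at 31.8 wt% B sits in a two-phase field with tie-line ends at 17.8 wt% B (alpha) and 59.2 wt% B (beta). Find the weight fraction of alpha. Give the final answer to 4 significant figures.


f_alpha = (C_beta - C0) / (C_beta - C_alpha)
f_alpha = (59.2 - 31.8) / (59.2 - 17.8)
f_alpha = 0.6618


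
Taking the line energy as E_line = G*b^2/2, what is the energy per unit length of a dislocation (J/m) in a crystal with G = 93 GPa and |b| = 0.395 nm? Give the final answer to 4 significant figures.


E = G*b^2/2
b = 0.395 nm = 3.95e-10 m
G = 93 GPa = 9.3e+10 Pa
E = 0.5 * 9.3e+10 * (3.95e-10)^2
E = 7.255e-09 J/m


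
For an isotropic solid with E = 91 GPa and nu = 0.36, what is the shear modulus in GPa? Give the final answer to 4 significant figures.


G = E / (2*(1+nu))
G = 91 / (2*(1+0.36))
G = 33.46 GPa


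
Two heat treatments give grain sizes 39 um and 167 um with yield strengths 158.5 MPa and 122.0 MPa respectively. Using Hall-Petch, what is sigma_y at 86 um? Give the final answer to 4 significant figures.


sigma_y = sigma0 + k / sqrt(d)
1/sqrt(d1) = 1/sqrt(3.9e-05) = 160.128;  1/sqrt(d2) = 77.3823
k = (sigma1 - sigma2) / (1/sqrt(d1) - 1/sqrt(d2)) = (158.5 - 122.0) / (160.128 - 77.3823) = 0.44111 MPa*m^0.5
sigma0 = sigma1 - k/sqrt(d1) = 158.5 - 0.44111*160.128 = 87.8659 MPa
sigma_y(d3) = 87.8659 + 0.44111 / sqrt(8.6e-05) = 135.4 MPa


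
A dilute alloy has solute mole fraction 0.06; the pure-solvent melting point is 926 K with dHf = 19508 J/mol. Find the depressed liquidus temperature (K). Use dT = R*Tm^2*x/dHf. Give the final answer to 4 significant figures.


dT = R*Tm^2*x / dHf
dT = 8.314 * 926^2 * 0.06 / 19508
dT = 21.9266 K
T_new = 926 - 21.9266 = 904.1 K


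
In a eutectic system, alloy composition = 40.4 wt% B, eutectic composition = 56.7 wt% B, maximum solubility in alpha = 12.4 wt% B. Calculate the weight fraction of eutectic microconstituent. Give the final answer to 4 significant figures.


f_primary = (C_e - C0) / (C_e - C_alpha_max)
f_primary = (56.7 - 40.4) / (56.7 - 12.4)
f_primary = 0.367946
f_eutectic = 1 - 0.367946 = 0.6321


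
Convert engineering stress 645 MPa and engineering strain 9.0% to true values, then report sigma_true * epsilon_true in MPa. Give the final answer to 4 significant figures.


sigma_true = sigma_eng * (1 + epsilon_eng)
sigma_true = 645 * (1 + 0.09) = 703.05 MPa
epsilon_true = ln(1 + epsilon_eng)
epsilon_true = ln(1 + 0.09) = 0.0861777
sigma_true * epsilon_true = 703.05 * 0.0861777 = 60.59 MPa


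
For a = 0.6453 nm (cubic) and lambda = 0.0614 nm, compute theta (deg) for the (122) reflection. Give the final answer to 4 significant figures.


d = a / sqrt(h^2+k^2+l^2)
d = 0.6453 / sqrt(9) = 0.2151 nm
lambda = 2*d*sin(theta)  =>  sin(theta) = lambda / (2*d)
sin(theta) = 0.0614 / (2 * 0.2151) = 0.142724
theta = 8.206 deg


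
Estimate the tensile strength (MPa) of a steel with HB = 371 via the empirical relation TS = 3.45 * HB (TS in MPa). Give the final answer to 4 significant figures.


TS (MPa) = 3.45 * HB
TS = 3.45 * 371
TS = 1280 MPa


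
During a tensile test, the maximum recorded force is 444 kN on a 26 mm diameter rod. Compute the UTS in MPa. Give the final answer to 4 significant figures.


A0 = pi*(d/2)^2 = pi*(26/2)^2 = 530.929 mm^2
UTS = F_max / A0 = 444*1000 / 530.929
UTS = 836.3 MPa


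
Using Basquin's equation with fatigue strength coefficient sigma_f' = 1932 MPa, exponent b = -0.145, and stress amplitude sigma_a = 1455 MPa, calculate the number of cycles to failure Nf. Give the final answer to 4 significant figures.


sigma_a = sigma_f' * (2*Nf)^b
2*Nf = (sigma_a / sigma_f')^(1/b)
2*Nf = (1455 / 1932)^(1/-0.145)
2*Nf = 7.06757
Nf = 3.534 cycles


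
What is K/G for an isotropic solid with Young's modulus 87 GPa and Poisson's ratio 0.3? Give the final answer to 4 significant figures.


G = E / (2*(1+nu))
G = 87 / (2*(1+0.3)) = 33.4615 GPa
K = E / (3*(1-2*nu))
K = 87 / (3*(1-2*0.3)) = 72.5 GPa
K/G = 72.5 / 33.4615 = 2.167


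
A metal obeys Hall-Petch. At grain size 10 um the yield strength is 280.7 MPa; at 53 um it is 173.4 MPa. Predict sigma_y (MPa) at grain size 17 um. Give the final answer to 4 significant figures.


sigma_y = sigma0 + k / sqrt(d)
1/sqrt(d1) = 1/sqrt(1e-05) = 316.228;  1/sqrt(d2) = 137.361
k = (sigma1 - sigma2) / (1/sqrt(d1) - 1/sqrt(d2)) = (280.7 - 173.4) / (316.228 - 137.361) = 0.599886 MPa*m^0.5
sigma0 = sigma1 - k/sqrt(d1) = 280.7 - 0.599886*316.228 = 90.9993 MPa
sigma_y(d3) = 90.9993 + 0.599886 / sqrt(1.7e-05) = 236.5 MPa


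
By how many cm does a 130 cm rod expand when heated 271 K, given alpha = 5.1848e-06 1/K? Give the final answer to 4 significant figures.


dL = L0 * alpha * dT
dL = 130 * 5.1848e-06 * 271
dL = 0.1827 cm


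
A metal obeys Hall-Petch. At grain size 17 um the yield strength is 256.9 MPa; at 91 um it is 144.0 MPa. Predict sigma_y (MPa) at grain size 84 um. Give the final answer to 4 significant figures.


sigma_y = sigma0 + k / sqrt(d)
1/sqrt(d1) = 1/sqrt(1.7e-05) = 242.536;  1/sqrt(d2) = 104.828
k = (sigma1 - sigma2) / (1/sqrt(d1) - 1/sqrt(d2)) = (256.9 - 144.0) / (242.536 - 104.828) = 0.819856 MPa*m^0.5
sigma0 = sigma1 - k/sqrt(d1) = 256.9 - 0.819856*242.536 = 58.0558 MPa
sigma_y(d3) = 58.0558 + 0.819856 / sqrt(8.4e-05) = 147.5 MPa


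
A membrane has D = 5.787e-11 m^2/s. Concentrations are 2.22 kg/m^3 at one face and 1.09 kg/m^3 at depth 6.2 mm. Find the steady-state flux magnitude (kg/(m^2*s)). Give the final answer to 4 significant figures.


J = -D * (dC/dx) = D * (C1 - C2) / dx
J = 5.787e-11 * (2.22 - 1.09) / 6.2e-03
J = 1.055e-08 kg/(m^2*s)


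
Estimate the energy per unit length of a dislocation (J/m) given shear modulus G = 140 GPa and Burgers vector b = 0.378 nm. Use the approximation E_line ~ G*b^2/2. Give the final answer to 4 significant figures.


E = G*b^2/2
b = 0.378 nm = 3.78e-10 m
G = 140 GPa = 1.4e+11 Pa
E = 0.5 * 1.4e+11 * (3.78e-10)^2
E = 1e-08 J/m


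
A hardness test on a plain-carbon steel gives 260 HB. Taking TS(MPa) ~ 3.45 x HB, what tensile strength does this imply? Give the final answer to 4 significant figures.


TS (MPa) = 3.45 * HB
TS = 3.45 * 260
TS = 897 MPa


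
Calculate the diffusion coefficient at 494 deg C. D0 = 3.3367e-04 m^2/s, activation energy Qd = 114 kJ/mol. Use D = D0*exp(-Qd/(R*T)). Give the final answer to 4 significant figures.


D = D0 * exp(-Qd / (R*T))
T = 767.15 K
D = 3.3367e-04 * exp(-114e3 / (8.314 * 767.15))
D = 5.766e-12 m^2/s


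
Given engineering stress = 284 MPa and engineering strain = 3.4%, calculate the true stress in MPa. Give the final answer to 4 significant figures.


sigma_true = sigma_eng * (1 + epsilon_eng)
sigma_true = 284 * (1 + 0.034)
sigma_true = 293.7 MPa


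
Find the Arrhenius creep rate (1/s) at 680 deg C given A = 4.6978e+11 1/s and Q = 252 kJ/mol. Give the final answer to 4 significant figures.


rate = A * exp(-Q / (R*T))
T = 680 + 273.15 = 953.15 K
rate = 4.6978e+11 * exp(-252e3 / (8.314 * 953.15))
rate = 7.265e-03 1/s


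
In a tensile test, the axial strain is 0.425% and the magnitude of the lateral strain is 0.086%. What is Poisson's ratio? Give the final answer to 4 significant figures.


nu = -epsilon_lat / epsilon_axial
Lateral strain is contraction (negative), so using magnitudes:
nu = 0.086 / 0.425
nu = 0.2024


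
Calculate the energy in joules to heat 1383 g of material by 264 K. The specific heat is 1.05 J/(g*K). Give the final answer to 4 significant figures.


Q = m * cp * dT
Q = 1383 * 1.05 * 264
Q = 383400 J


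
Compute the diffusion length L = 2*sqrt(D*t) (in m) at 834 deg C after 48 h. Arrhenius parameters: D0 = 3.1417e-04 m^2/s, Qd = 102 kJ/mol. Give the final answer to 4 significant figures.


Step 1: D = D0 * exp(-Qd/(R*T))
T = 1107.15 K
D = 3.1417e-04 * exp(-102e3 / (8.314 * 1107.15)) = 4.83833e-09 m^2/s
Step 2: L = 2*sqrt(D*t)
t = 48 h = 172800 s
L = 2*sqrt(4.83833e-09 * 172800) = 0.05783 m


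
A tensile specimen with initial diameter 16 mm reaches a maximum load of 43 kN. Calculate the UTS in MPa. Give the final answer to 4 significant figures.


A0 = pi*(d/2)^2 = pi*(16/2)^2 = 201.062 mm^2
UTS = F_max / A0 = 43*1000 / 201.062
UTS = 213.9 MPa


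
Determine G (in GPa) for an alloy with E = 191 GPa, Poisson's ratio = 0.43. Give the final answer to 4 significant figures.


G = E / (2*(1+nu))
G = 191 / (2*(1+0.43))
G = 66.78 GPa


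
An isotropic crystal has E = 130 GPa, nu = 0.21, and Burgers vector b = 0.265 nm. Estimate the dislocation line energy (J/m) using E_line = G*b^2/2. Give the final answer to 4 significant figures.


Step 1: G = E / (2*(1+nu))
G = 130 / (2*(1+0.21)) = 53.719 GPa = 5.3719e+10 Pa
Step 2: E_line = G*b^2/2
b = 0.265 nm = 2.65e-10 m
E_line = 0.5 * 5.3719e+10 * (2.65e-10)^2 = 1.886e-09 J/m


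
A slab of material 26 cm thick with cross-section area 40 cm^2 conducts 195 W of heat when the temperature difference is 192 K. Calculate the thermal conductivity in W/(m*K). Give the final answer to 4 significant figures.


k = Q*L / (A*dT)
L = 0.26 m, A = 4e-03 m^2
k = 195 * 0.26 / (4e-03 * 192)
k = 66.02 W/(m*K)


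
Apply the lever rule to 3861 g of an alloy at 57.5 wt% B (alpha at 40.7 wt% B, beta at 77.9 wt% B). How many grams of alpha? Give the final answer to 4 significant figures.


f_alpha = (C_beta - C0) / (C_beta - C_alpha)
f_alpha = (77.9 - 57.5) / (77.9 - 40.7) = 0.548387
m_alpha = f_alpha * m_total = 0.548387 * 3861 = 2117 g


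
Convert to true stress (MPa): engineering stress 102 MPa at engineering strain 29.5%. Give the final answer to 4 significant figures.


sigma_true = sigma_eng * (1 + epsilon_eng)
sigma_true = 102 * (1 + 0.295)
sigma_true = 132.1 MPa


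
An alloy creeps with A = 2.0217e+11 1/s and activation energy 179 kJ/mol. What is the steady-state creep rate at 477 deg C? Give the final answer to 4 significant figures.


rate = A * exp(-Q / (R*T))
T = 477 + 273.15 = 750.15 K
rate = 2.0217e+11 * exp(-179e3 / (8.314 * 750.15))
rate = 0.06936 1/s


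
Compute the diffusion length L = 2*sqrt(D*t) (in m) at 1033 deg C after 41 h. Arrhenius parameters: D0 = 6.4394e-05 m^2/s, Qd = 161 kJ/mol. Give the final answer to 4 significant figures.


Step 1: D = D0 * exp(-Qd/(R*T))
T = 1306.15 K
D = 6.4394e-05 * exp(-161e3 / (8.314 * 1306.15)) = 2.3443e-11 m^2/s
Step 2: L = 2*sqrt(D*t)
t = 41 h = 147600 s
L = 2*sqrt(2.3443e-11 * 147600) = 3.72e-03 m


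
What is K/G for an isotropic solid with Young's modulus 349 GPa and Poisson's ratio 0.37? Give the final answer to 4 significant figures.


G = E / (2*(1+nu))
G = 349 / (2*(1+0.37)) = 127.372 GPa
K = E / (3*(1-2*nu))
K = 349 / (3*(1-2*0.37)) = 447.436 GPa
K/G = 447.436 / 127.372 = 3.513


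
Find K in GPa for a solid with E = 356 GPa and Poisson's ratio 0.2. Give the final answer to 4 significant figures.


K = E / (3*(1-2*nu))
K = 356 / (3*(1-2*0.2))
K = 197.8 GPa


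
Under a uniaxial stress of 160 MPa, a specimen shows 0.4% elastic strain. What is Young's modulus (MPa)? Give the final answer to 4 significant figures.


E = sigma / epsilon
epsilon = 0.4% = 4e-03
E = 160 / 4e-03
E = 40000 MPa


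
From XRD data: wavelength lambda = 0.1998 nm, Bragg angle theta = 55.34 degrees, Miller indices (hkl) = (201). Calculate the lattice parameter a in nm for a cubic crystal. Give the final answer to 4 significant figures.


d = lambda / (2*sin(theta))
d = 0.1998 / (2*sin(55.34 deg))
d = 0.121453 nm
a = d * sqrt(h^2+k^2+l^2) = 0.121453 * sqrt(5)
a = 0.2716 nm


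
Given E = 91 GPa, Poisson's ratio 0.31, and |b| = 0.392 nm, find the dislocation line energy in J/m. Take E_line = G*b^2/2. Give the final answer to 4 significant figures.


Step 1: G = E / (2*(1+nu))
G = 91 / (2*(1+0.31)) = 34.7328 GPa = 3.47328e+10 Pa
Step 2: E_line = G*b^2/2
b = 0.392 nm = 3.92e-10 m
E_line = 0.5 * 3.47328e+10 * (3.92e-10)^2 = 2.669e-09 J/m


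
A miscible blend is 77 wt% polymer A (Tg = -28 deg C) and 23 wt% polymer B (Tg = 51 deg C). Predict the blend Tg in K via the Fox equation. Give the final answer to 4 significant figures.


1/Tg = w1/Tg1 + w2/Tg2 (in Kelvin)
Tg1 = 245.15 K, Tg2 = 324.15 K
1/Tg = 0.77/245.15 + 0.23/324.15
Tg = 259.7 K


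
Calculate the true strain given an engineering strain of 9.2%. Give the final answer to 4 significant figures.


epsilon_true = ln(1 + epsilon_eng)
epsilon_true = ln(1 + 0.092)
epsilon_true = 0.08801


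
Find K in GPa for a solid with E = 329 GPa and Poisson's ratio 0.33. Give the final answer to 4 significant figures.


K = E / (3*(1-2*nu))
K = 329 / (3*(1-2*0.33))
K = 322.5 GPa


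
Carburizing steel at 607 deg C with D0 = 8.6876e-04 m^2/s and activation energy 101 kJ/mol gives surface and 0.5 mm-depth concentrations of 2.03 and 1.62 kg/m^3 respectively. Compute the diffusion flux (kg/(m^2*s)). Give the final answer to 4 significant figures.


Step 1: D = D0 * exp(-Qd/(R*T))
T = 607 + 273.15 = 880.15 K
D = 8.6876e-04 * exp(-101e3 / (8.314 * 880.15)) = 8.80223e-10 m^2/s
Step 2: J = D * (C1 - C2) / dx
J = 8.80223e-10 * (2.03 - 1.62) / 5e-04
J = 7.218e-07 kg/(m^2*s)


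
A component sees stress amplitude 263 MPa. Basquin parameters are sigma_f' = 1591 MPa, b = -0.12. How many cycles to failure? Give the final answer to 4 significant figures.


sigma_a = sigma_f' * (2*Nf)^b
2*Nf = (sigma_a / sigma_f')^(1/b)
2*Nf = (263 / 1591)^(1/-0.12)
2*Nf = 3.26804e+06
Nf = 1.634e+06 cycles


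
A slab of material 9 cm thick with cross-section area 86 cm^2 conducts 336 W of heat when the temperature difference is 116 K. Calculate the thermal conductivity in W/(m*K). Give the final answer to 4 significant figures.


k = Q*L / (A*dT)
L = 0.09 m, A = 8.6e-03 m^2
k = 336 * 0.09 / (8.6e-03 * 116)
k = 30.31 W/(m*K)


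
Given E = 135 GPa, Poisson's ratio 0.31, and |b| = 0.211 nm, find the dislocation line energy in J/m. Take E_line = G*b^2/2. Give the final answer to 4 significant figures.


Step 1: G = E / (2*(1+nu))
G = 135 / (2*(1+0.31)) = 51.5267 GPa = 5.15267e+10 Pa
Step 2: E_line = G*b^2/2
b = 0.211 nm = 2.11e-10 m
E_line = 0.5 * 5.15267e+10 * (2.11e-10)^2 = 1.147e-09 J/m


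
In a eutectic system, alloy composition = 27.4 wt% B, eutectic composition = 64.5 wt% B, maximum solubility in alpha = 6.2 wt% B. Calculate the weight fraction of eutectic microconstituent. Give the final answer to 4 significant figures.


f_primary = (C_e - C0) / (C_e - C_alpha_max)
f_primary = (64.5 - 27.4) / (64.5 - 6.2)
f_primary = 0.636364
f_eutectic = 1 - 0.636364 = 0.3636


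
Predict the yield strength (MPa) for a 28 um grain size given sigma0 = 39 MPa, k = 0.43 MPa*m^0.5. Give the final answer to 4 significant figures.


sigma_y = sigma0 + k / sqrt(d)
d = 28 um = 2.8e-05 m
sigma_y = 39 + 0.43 / sqrt(2.8e-05)
sigma_y = 120.3 MPa


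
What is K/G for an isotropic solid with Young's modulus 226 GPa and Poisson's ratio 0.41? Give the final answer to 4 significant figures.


G = E / (2*(1+nu))
G = 226 / (2*(1+0.41)) = 80.1418 GPa
K = E / (3*(1-2*nu))
K = 226 / (3*(1-2*0.41)) = 418.519 GPa
K/G = 418.519 / 80.1418 = 5.222


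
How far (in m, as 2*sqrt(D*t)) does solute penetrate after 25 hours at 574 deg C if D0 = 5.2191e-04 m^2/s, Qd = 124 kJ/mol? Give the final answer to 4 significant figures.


Step 1: D = D0 * exp(-Qd/(R*T))
T = 847.15 K
D = 5.2191e-04 * exp(-124e3 / (8.314 * 847.15)) = 1.17916e-11 m^2/s
Step 2: L = 2*sqrt(D*t)
t = 25 h = 90000 s
L = 2*sqrt(1.17916e-11 * 90000) = 2.06e-03 m


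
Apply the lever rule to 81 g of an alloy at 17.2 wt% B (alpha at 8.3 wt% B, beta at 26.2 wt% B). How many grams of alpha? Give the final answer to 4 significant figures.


f_alpha = (C_beta - C0) / (C_beta - C_alpha)
f_alpha = (26.2 - 17.2) / (26.2 - 8.3) = 0.502793
m_alpha = f_alpha * m_total = 0.502793 * 81 = 40.73 g


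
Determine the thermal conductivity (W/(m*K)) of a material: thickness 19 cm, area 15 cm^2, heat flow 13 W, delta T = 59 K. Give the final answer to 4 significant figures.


k = Q*L / (A*dT)
L = 0.19 m, A = 1.5e-03 m^2
k = 13 * 0.19 / (1.5e-03 * 59)
k = 27.91 W/(m*K)


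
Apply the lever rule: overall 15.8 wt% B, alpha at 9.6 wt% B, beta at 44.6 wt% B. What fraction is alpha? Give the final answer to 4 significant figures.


f_alpha = (C_beta - C0) / (C_beta - C_alpha)
f_alpha = (44.6 - 15.8) / (44.6 - 9.6)
f_alpha = 0.8229


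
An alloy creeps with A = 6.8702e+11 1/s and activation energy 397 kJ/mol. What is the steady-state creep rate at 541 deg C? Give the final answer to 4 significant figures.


rate = A * exp(-Q / (R*T))
T = 541 + 273.15 = 814.15 K
rate = 6.8702e+11 * exp(-397e3 / (8.314 * 814.15))
rate = 2.318e-14 1/s


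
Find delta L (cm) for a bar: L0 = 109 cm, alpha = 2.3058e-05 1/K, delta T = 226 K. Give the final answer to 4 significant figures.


dL = L0 * alpha * dT
dL = 109 * 2.3058e-05 * 226
dL = 0.568 cm


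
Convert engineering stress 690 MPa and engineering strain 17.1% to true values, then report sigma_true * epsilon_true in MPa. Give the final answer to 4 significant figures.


sigma_true = sigma_eng * (1 + epsilon_eng)
sigma_true = 690 * (1 + 0.171) = 807.99 MPa
epsilon_true = ln(1 + epsilon_eng)
epsilon_true = ln(1 + 0.171) = 0.157858
sigma_true * epsilon_true = 807.99 * 0.157858 = 127.5 MPa


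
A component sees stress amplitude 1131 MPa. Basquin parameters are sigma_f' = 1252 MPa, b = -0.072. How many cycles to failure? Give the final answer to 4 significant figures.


sigma_a = sigma_f' * (2*Nf)^b
2*Nf = (sigma_a / sigma_f')^(1/b)
2*Nf = (1131 / 1252)^(1/-0.072)
2*Nf = 4.10279
Nf = 2.051 cycles


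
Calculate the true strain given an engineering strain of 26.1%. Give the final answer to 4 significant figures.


epsilon_true = ln(1 + epsilon_eng)
epsilon_true = ln(1 + 0.261)
epsilon_true = 0.2319


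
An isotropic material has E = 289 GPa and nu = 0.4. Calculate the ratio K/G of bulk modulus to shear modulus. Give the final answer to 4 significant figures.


G = E / (2*(1+nu))
G = 289 / (2*(1+0.4)) = 103.214 GPa
K = E / (3*(1-2*nu))
K = 289 / (3*(1-2*0.4)) = 481.667 GPa
K/G = 481.667 / 103.214 = 4.667


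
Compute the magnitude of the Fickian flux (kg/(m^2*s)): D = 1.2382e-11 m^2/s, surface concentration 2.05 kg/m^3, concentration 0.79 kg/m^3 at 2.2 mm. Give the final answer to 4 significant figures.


J = -D * (dC/dx) = D * (C1 - C2) / dx
J = 1.2382e-11 * (2.05 - 0.79) / 2.2e-03
J = 7.092e-09 kg/(m^2*s)


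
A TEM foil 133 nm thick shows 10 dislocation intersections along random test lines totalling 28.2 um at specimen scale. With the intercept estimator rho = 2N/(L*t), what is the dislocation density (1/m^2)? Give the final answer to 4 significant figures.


rho = 2N / (L * t)
L = 28.2 um = 2.82e-05 m, t = 133 nm = 1.33e-07 m
rho = 2 * 10 / (2.82e-05 * 1.33e-07)
rho = 5.332e+12 1/m^2


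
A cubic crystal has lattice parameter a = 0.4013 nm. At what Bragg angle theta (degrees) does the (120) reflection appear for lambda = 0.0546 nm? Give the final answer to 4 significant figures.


d = a / sqrt(h^2+k^2+l^2)
d = 0.4013 / sqrt(5) = 0.179467 nm
lambda = 2*d*sin(theta)  =>  sin(theta) = lambda / (2*d)
sin(theta) = 0.0546 / (2 * 0.179467) = 0.152117
theta = 8.75 deg


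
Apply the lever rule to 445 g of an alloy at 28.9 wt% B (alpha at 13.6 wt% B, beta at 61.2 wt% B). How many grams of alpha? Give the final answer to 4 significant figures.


f_alpha = (C_beta - C0) / (C_beta - C_alpha)
f_alpha = (61.2 - 28.9) / (61.2 - 13.6) = 0.678571
m_alpha = f_alpha * m_total = 0.678571 * 445 = 302 g


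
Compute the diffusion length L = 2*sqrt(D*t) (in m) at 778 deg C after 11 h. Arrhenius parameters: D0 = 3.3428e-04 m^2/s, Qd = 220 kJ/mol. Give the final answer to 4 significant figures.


Step 1: D = D0 * exp(-Qd/(R*T))
T = 1051.15 K
D = 3.3428e-04 * exp(-220e3 / (8.314 * 1051.15)) = 3.90201e-15 m^2/s
Step 2: L = 2*sqrt(D*t)
t = 11 h = 39600 s
L = 2*sqrt(3.90201e-15 * 39600) = 2.486e-05 m


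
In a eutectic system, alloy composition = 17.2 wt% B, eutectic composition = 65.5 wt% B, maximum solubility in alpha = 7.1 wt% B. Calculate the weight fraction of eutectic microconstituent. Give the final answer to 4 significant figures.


f_primary = (C_e - C0) / (C_e - C_alpha_max)
f_primary = (65.5 - 17.2) / (65.5 - 7.1)
f_primary = 0.827055
f_eutectic = 1 - 0.827055 = 0.1729


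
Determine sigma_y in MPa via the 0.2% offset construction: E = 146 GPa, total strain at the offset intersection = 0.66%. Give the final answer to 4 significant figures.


Offset strain = 0.002
Elastic strain at yield = total_strain - offset = 6.6e-03 - 0.002 = 4.6e-03
sigma_y = E * elastic_strain = 146000 * 4.6e-03
sigma_y = 671.6 MPa


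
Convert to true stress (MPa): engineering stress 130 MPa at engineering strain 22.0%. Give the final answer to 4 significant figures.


sigma_true = sigma_eng * (1 + epsilon_eng)
sigma_true = 130 * (1 + 0.22)
sigma_true = 158.6 MPa


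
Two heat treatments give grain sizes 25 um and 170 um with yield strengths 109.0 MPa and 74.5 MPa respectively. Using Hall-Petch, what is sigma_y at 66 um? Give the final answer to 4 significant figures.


sigma_y = sigma0 + k / sqrt(d)
1/sqrt(d1) = 1/sqrt(2.5e-05) = 200;  1/sqrt(d2) = 76.6965
k = (sigma1 - sigma2) / (1/sqrt(d1) - 1/sqrt(d2)) = (109.0 - 74.5) / (200 - 76.6965) = 0.279797 MPa*m^0.5
sigma0 = sigma1 - k/sqrt(d1) = 109.0 - 0.279797*200 = 53.0405 MPa
sigma_y(d3) = 53.0405 + 0.279797 / sqrt(6.6e-05) = 87.48 MPa


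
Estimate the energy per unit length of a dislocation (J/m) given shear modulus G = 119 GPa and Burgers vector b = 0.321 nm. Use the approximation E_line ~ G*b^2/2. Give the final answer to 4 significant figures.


E = G*b^2/2
b = 0.321 nm = 3.21e-10 m
G = 119 GPa = 1.19e+11 Pa
E = 0.5 * 1.19e+11 * (3.21e-10)^2
E = 6.131e-09 J/m


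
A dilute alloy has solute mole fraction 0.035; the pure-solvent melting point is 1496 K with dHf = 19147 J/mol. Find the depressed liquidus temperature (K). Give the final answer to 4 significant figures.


dT = R*Tm^2*x / dHf
dT = 8.314 * 1496^2 * 0.035 / 19147
dT = 34.0127 K
T_new = 1496 - 34.0127 = 1462 K


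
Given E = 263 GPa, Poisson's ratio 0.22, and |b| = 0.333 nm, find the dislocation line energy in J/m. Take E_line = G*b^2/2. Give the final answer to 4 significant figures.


Step 1: G = E / (2*(1+nu))
G = 263 / (2*(1+0.22)) = 107.787 GPa = 1.07787e+11 Pa
Step 2: E_line = G*b^2/2
b = 0.333 nm = 3.33e-10 m
E_line = 0.5 * 1.07787e+11 * (3.33e-10)^2 = 5.976e-09 J/m


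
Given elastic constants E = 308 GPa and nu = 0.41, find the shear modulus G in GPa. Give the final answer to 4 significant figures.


G = E / (2*(1+nu))
G = 308 / (2*(1+0.41))
G = 109.2 GPa


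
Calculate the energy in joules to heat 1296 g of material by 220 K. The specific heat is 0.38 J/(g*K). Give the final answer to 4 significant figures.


Q = m * cp * dT
Q = 1296 * 0.38 * 220
Q = 108300 J


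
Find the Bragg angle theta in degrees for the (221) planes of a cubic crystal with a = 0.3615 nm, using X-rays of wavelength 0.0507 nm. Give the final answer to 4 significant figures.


d = a / sqrt(h^2+k^2+l^2)
d = 0.3615 / sqrt(9) = 0.1205 nm
lambda = 2*d*sin(theta)  =>  sin(theta) = lambda / (2*d)
sin(theta) = 0.0507 / (2 * 0.1205) = 0.210373
theta = 12.14 deg


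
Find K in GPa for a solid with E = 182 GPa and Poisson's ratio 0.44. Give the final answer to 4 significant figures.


K = E / (3*(1-2*nu))
K = 182 / (3*(1-2*0.44))
K = 505.6 GPa


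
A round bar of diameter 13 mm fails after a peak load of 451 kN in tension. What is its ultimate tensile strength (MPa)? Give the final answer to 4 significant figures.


A0 = pi*(d/2)^2 = pi*(13/2)^2 = 132.732 mm^2
UTS = F_max / A0 = 451*1000 / 132.732
UTS = 3398 MPa


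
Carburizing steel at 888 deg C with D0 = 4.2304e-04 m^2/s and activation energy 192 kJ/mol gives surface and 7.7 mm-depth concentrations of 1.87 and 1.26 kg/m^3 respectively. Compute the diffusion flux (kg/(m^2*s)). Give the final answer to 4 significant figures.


Step 1: D = D0 * exp(-Qd/(R*T))
T = 888 + 273.15 = 1161.15 K
D = 4.2304e-04 * exp(-192e3 / (8.314 * 1161.15)) = 9.74762e-13 m^2/s
Step 2: J = D * (C1 - C2) / dx
J = 9.74762e-13 * (1.87 - 1.26) / 7.7e-03
J = 7.722e-11 kg/(m^2*s)


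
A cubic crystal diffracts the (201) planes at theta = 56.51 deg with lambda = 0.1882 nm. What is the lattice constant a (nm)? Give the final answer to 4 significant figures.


d = lambda / (2*sin(theta))
d = 0.1882 / (2*sin(56.51 deg))
d = 0.112832 nm
a = d * sqrt(h^2+k^2+l^2) = 0.112832 * sqrt(5)
a = 0.2523 nm


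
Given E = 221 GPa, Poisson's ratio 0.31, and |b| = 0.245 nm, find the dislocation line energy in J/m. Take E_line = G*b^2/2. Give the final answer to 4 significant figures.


Step 1: G = E / (2*(1+nu))
G = 221 / (2*(1+0.31)) = 84.3511 GPa = 8.43511e+10 Pa
Step 2: E_line = G*b^2/2
b = 0.245 nm = 2.45e-10 m
E_line = 0.5 * 8.43511e+10 * (2.45e-10)^2 = 2.532e-09 J/m


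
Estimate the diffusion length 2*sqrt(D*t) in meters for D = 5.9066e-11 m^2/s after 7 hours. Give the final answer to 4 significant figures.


t = 7 hr = 25200 s
Diffusion length = 2*sqrt(D*t)
= 2*sqrt(5.9066e-11 * 25200)
= 2.44e-03 m


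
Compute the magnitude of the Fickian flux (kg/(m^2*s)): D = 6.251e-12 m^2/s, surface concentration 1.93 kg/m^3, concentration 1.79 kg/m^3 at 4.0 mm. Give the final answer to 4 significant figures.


J = -D * (dC/dx) = D * (C1 - C2) / dx
J = 6.251e-12 * (1.93 - 1.79) / 4e-03
J = 2.188e-10 kg/(m^2*s)


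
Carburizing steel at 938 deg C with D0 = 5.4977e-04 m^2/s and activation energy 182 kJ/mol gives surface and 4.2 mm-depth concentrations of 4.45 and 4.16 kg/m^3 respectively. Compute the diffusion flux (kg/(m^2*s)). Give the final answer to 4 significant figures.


Step 1: D = D0 * exp(-Qd/(R*T))
T = 938 + 273.15 = 1211.15 K
D = 5.4977e-04 * exp(-182e3 / (8.314 * 1211.15)) = 7.77279e-12 m^2/s
Step 2: J = D * (C1 - C2) / dx
J = 7.77279e-12 * (4.45 - 4.16) / 4.2e-03
J = 5.367e-10 kg/(m^2*s)
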